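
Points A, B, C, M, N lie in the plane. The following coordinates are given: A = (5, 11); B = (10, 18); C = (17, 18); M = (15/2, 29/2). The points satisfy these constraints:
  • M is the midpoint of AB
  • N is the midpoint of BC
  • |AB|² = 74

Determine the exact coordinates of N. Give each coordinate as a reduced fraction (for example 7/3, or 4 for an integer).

1. N_x = 27/2  [2·N = B+C = (10, 18)+(17, 18)]
2. N_y = 18  [2·N = B+C = (10, 18)+(17, 18)]
   so N = (27/2, 18)

N = (27/2, 18)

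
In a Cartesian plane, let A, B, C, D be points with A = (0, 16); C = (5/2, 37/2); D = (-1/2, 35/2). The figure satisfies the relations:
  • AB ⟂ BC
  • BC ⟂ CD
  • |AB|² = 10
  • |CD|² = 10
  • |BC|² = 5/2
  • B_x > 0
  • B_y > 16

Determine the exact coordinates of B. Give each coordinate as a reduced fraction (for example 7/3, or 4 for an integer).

B = (3, 17)

1. B_x = 3  [[BC ⟂ CD ⇒ 3x+1y-26=0] ∩ [|B−(0, 16)|²=10]]
2. B_y = 17  [[BC ⟂ CD ⇒ 3x+1y-26=0] ∩ [|B−(0, 16)|²=10]]
   so B = (3, 17)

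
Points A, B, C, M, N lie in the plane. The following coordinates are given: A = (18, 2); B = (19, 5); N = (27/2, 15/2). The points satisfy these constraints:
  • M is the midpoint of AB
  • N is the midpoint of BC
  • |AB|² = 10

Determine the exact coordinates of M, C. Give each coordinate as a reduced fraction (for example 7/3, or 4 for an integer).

1. M_x = 37/2  [2·M = A+B = (18, 2)+(19, 5)]
2. M_y = 7/2  [2·M = A+B = (18, 2)+(19, 5)]
   so M = (37/2, 7/2)
3. C_x = 8  [C = 2·N−B = 2·(27/2, 15/2)−(19, 5)]
4. C_y = 10  [C = 2·N−B = 2·(27/2, 15/2)−(19, 5)]
   so C = (8, 10)

M = (37/2, 7/2)
C = (8, 10)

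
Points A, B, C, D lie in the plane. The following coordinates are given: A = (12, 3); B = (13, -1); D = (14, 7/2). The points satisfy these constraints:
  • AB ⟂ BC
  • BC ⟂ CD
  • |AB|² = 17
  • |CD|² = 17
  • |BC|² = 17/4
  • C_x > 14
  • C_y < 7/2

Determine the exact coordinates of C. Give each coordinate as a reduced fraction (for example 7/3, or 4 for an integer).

1. C_x = 15  [[AB ⟂ BC ⇒ 1x-4y-17=0] ∩ [|C−(14, 7/2)|²=17]]
2. C_y = -1/2  [[AB ⟂ BC ⇒ 1x-4y-17=0] ∩ [|C−(14, 7/2)|²=17]]
   so C = (15, -1/2)

C = (15, -1/2)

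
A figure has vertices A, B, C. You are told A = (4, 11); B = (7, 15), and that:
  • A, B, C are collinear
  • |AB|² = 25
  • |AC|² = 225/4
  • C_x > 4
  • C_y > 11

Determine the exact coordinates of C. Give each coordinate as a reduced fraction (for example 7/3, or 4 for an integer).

1. C_x = 17/2  [[A, B, C are collinear ⇒ -4x+3y-17=0] ∩ [|C−(4, 11)|²=225/4]]
2. C_y = 17  [[A, B, C are collinear ⇒ -4x+3y-17=0] ∩ [|C−(4, 11)|²=225/4]]
   so C = (17/2, 17)

C = (17/2, 17)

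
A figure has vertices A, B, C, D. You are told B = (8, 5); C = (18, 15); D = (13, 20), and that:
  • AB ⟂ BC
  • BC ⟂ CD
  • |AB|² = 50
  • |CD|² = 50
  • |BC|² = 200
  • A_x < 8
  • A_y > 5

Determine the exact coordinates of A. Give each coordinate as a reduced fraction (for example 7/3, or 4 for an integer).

A = (3, 10)

1. A_x = 3  [[AB ⟂ BC ⇒ -10x-10y+130=0] ∩ [|A−(8, 5)|²=50]]
2. A_y = 10  [[AB ⟂ BC ⇒ -10x-10y+130=0] ∩ [|A−(8, 5)|²=50]]
   so A = (3, 10)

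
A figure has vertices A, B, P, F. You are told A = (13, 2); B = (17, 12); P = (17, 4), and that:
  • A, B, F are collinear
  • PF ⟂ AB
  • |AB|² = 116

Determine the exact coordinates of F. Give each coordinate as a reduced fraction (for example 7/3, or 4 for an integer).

F = (413/29, 148/29)

1. F_x = 413/29  [[A, B, F are collinear ⇒ -10x+4y+122=0] ∩ [PF ⟂ AB ⇒ 4x+10y-108=0]]
2. F_y = 148/29  [[A, B, F are collinear ⇒ -10x+4y+122=0] ∩ [PF ⟂ AB ⇒ 4x+10y-108=0]]
   so F = (413/29, 148/29)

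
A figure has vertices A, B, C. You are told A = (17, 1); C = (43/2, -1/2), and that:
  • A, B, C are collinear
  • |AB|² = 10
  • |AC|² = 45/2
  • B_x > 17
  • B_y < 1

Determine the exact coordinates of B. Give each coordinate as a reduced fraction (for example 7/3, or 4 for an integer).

1. B_x = 20  [[A, B, C are collinear ⇒ -3/2x-9/2y+30=0] ∩ [|B−(17, 1)|²=10]]
2. B_y = 0  [[A, B, C are collinear ⇒ -3/2x-9/2y+30=0] ∩ [|B−(17, 1)|²=10]]
   so B = (20, 0)

B = (20, 0)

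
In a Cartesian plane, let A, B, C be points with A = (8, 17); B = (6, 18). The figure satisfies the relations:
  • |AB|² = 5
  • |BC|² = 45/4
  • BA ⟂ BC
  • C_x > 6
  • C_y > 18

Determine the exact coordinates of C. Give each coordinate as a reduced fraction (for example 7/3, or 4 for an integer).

1. C_x = 15/2  [[BA ⟂ BC ⇒ 2x-1y+6=0] ∩ [|C−(6, 18)|²=45/4]]
2. C_y = 21  [[BA ⟂ BC ⇒ 2x-1y+6=0] ∩ [|C−(6, 18)|²=45/4]]
   so C = (15/2, 21)

C = (15/2, 21)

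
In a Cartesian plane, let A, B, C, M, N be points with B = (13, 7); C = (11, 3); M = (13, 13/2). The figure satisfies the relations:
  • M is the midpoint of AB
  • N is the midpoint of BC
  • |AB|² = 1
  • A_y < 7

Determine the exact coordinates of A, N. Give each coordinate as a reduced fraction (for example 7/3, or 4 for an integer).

A = (13, 6)
N = (12, 5)

1. A_x = 13  [A = 2·M−B = 2·(13, 13/2)−(13, 7)]
2. A_y = 6  [A = 2·M−B = 2·(13, 13/2)−(13, 7)]
   so A = (13, 6)
3. N_x = 12  [2·N = B+C = (13, 7)+(11, 3)]
4. N_y = 5  [2·N = B+C = (13, 7)+(11, 3)]
   so N = (12, 5)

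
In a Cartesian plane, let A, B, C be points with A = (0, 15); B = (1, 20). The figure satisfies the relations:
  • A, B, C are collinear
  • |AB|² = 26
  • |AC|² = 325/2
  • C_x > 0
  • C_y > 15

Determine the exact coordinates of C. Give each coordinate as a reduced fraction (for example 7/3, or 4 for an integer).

C = (5/2, 55/2)

1. C_x = 5/2  [[A, B, C are collinear ⇒ -5x+1y-15=0] ∩ [|C−(0, 15)|²=325/2]]
2. C_y = 55/2  [[A, B, C are collinear ⇒ -5x+1y-15=0] ∩ [|C−(0, 15)|²=325/2]]
   so C = (5/2, 55/2)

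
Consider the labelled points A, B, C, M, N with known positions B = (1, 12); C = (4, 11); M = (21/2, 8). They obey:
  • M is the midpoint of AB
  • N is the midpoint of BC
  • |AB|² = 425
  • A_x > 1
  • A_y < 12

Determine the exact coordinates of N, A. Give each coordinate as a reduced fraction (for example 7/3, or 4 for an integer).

1. A_x = 20  [A = 2·M−B = 2·(21/2, 8)−(1, 12)]
2. A_y = 4  [A = 2·M−B = 2·(21/2, 8)−(1, 12)]
   so A = (20, 4)
3. N_x = 5/2  [2·N = B+C = (1, 12)+(4, 11)]
4. N_y = 23/2  [2·N = B+C = (1, 12)+(4, 11)]
   so N = (5/2, 23/2)

N = (5/2, 23/2)
A = (20, 4)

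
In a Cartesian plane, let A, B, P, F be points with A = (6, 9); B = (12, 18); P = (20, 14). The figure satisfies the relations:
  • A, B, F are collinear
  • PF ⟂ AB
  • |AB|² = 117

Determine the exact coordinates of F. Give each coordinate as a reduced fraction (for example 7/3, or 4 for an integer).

F = (164/13, 246/13)

1. F_x = 164/13  [[A, B, F are collinear ⇒ -9x+6y=0] ∩ [PF ⟂ AB ⇒ 6x+9y-246=0]]
2. F_y = 246/13  [[A, B, F are collinear ⇒ -9x+6y=0] ∩ [PF ⟂ AB ⇒ 6x+9y-246=0]]
   so F = (164/13, 246/13)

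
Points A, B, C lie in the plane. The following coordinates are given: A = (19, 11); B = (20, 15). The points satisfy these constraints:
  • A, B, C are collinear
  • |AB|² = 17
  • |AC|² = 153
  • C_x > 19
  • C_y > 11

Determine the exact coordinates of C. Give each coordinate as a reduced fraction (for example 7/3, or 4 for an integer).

1. C_x = 22  [[A, B, C are collinear ⇒ -4x+1y+65=0] ∩ [|C−(19, 11)|²=153]]
2. C_y = 23  [[A, B, C are collinear ⇒ -4x+1y+65=0] ∩ [|C−(19, 11)|²=153]]
   so C = (22, 23)

C = (22, 23)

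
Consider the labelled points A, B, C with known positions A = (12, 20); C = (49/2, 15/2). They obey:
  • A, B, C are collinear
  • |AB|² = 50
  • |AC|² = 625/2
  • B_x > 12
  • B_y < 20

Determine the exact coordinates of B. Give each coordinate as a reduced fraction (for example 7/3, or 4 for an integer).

1. B_x = 17  [[A, B, C are collinear ⇒ -25/2x-25/2y+400=0] ∩ [|B−(12, 20)|²=50]]
2. B_y = 15  [[A, B, C are collinear ⇒ -25/2x-25/2y+400=0] ∩ [|B−(12, 20)|²=50]]
   so B = (17, 15)

B = (17, 15)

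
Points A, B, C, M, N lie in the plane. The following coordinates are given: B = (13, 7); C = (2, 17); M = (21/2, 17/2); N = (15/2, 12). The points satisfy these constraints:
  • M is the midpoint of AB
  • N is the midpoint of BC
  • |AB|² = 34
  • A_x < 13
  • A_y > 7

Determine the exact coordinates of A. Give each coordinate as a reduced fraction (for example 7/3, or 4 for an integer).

1. A_x = 8  [A = 2·M−B = 2·(21/2, 17/2)−(13, 7)]
2. A_y = 10  [A = 2·M−B = 2·(21/2, 17/2)−(13, 7)]
   so A = (8, 10)

A = (8, 10)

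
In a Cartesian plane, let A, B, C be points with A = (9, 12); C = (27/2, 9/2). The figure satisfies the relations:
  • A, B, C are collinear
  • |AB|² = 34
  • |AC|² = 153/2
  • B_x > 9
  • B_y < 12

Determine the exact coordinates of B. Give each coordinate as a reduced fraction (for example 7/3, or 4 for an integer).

1. B_x = 12  [[A, B, C are collinear ⇒ -15/2x-9/2y+243/2=0] ∩ [|B−(9, 12)|²=34]]
2. B_y = 7  [[A, B, C are collinear ⇒ -15/2x-9/2y+243/2=0] ∩ [|B−(9, 12)|²=34]]
   so B = (12, 7)

B = (12, 7)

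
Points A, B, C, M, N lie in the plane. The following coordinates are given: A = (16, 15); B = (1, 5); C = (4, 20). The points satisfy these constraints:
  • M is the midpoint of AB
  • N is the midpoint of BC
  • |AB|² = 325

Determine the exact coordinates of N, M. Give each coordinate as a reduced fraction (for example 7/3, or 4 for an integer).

N = (5/2, 25/2)
M = (17/2, 10)

1. M_x = 17/2  [2·M = A+B = (16, 15)+(1, 5)]
2. M_y = 10  [2·M = A+B = (16, 15)+(1, 5)]
   so M = (17/2, 10)
3. N_x = 5/2  [2·N = B+C = (1, 5)+(4, 20)]
4. N_y = 25/2  [2·N = B+C = (1, 5)+(4, 20)]
   so N = (5/2, 25/2)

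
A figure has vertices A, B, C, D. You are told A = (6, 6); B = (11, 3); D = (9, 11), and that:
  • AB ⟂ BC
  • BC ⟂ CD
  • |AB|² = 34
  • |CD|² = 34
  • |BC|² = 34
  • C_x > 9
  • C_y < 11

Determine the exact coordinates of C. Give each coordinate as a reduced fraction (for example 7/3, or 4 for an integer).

C = (14, 8)

1. C_x = 14  [[AB ⟂ BC ⇒ 5x-3y-46=0] ∩ [|C−(9, 11)|²=34]]
2. C_y = 8  [[AB ⟂ BC ⇒ 5x-3y-46=0] ∩ [|C−(9, 11)|²=34]]
   so C = (14, 8)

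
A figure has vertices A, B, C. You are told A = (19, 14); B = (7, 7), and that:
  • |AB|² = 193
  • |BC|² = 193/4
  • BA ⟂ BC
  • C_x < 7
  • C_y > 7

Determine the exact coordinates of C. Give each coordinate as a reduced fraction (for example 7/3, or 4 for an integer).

C = (7/2, 13)

1. C_x = 7/2  [[BA ⟂ BC ⇒ 12x+7y-133=0] ∩ [|C−(7, 7)|²=193/4]]
2. C_y = 13  [[BA ⟂ BC ⇒ 12x+7y-133=0] ∩ [|C−(7, 7)|²=193/4]]
   so C = (7/2, 13)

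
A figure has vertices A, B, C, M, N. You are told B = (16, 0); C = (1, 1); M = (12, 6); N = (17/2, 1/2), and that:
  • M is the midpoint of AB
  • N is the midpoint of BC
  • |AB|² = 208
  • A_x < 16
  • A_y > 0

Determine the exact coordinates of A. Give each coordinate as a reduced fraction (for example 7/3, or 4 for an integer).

A = (8, 12)

1. A_x = 8  [A = 2·M−B = 2·(12, 6)−(16, 0)]
2. A_y = 12  [A = 2·M−B = 2·(12, 6)−(16, 0)]
   so A = (8, 12)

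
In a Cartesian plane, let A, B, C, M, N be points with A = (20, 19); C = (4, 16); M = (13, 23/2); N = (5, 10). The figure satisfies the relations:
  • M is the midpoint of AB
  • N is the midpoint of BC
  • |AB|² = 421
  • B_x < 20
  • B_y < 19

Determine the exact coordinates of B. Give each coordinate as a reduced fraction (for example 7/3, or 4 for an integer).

B = (6, 4)

1. B_x = 6  [B = 2·M−A = 2·(13, 23/2)−(20, 19)]
2. B_y = 4  [B = 2·M−A = 2·(13, 23/2)−(20, 19)]
   so B = (6, 4)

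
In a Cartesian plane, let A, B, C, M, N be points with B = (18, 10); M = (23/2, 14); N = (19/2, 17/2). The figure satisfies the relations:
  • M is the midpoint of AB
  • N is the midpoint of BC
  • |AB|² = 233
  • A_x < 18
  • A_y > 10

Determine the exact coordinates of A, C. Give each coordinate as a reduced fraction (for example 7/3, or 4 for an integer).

A = (5, 18)
C = (1, 7)

1. A_x = 5  [A = 2·M−B = 2·(23/2, 14)−(18, 10)]
2. A_y = 18  [A = 2·M−B = 2·(23/2, 14)−(18, 10)]
   so A = (5, 18)
3. C_x = 1  [C = 2·N−B = 2·(19/2, 17/2)−(18, 10)]
4. C_y = 7  [C = 2·N−B = 2·(19/2, 17/2)−(18, 10)]
   so C = (1, 7)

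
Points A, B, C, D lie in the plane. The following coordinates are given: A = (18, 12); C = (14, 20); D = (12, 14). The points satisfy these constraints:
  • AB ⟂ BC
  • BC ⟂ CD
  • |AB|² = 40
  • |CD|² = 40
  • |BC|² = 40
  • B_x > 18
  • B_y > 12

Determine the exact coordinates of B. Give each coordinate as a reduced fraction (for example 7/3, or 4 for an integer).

1. B_x = 20  [[BC ⟂ CD ⇒ 2x+6y-148=0] ∩ [|B−(18, 12)|²=40]]
2. B_y = 18  [[BC ⟂ CD ⇒ 2x+6y-148=0] ∩ [|B−(18, 12)|²=40]]
   so B = (20, 18)

B = (20, 18)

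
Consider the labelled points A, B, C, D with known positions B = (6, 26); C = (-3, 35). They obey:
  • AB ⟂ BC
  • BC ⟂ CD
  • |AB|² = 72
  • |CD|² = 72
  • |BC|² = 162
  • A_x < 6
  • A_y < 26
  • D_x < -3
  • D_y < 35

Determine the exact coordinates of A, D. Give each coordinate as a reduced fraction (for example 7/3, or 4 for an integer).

1. A_x = 0  [[AB ⟂ BC ⇒ 9x-9y+180=0] ∩ [|A−(6, 26)|²=72]]
2. A_y = 20  [[AB ⟂ BC ⇒ 9x-9y+180=0] ∩ [|A−(6, 26)|²=72]]
   so A = (0, 20)
3. D_x = -9  [[BC ⟂ CD ⇒ -9x+9y-342=0] ∩ [|D−(-3, 35)|²=72]]
4. D_y = 29  [[BC ⟂ CD ⇒ -9x+9y-342=0] ∩ [|D−(-3, 35)|²=72]]
   so D = (-9, 29)

A = (0, 20)
D = (-9, 29)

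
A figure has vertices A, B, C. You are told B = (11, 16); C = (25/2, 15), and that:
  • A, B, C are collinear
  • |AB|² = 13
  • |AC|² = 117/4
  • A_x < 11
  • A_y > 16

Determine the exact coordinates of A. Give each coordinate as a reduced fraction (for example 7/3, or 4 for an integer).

1. A_x = 8  [[A, B, C are collinear ⇒ 1x+3/2y-35=0] ∩ [|A−(11, 16)|²=13]]
2. A_y = 18  [[A, B, C are collinear ⇒ 1x+3/2y-35=0] ∩ [|A−(11, 16)|²=13]]
   so A = (8, 18)

A = (8, 18)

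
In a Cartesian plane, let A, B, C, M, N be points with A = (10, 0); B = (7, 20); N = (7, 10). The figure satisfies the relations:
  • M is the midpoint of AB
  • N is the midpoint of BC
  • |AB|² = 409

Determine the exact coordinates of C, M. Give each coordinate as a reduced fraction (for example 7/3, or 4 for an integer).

C = (7, 0)
M = (17/2, 10)

1. M_x = 17/2  [2·M = A+B = (10, 0)+(7, 20)]
2. M_y = 10  [2·M = A+B = (10, 0)+(7, 20)]
   so M = (17/2, 10)
3. C_x = 7  [C = 2·N−B = 2·(7, 10)−(7, 20)]
4. C_y = 0  [C = 2·N−B = 2·(7, 10)−(7, 20)]
   so C = (7, 0)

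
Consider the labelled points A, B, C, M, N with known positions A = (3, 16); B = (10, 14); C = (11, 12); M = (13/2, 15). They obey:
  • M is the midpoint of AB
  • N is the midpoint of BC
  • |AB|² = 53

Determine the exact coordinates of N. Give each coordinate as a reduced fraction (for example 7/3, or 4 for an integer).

N = (21/2, 13)

1. N_x = 21/2  [2·N = B+C = (10, 14)+(11, 12)]
2. N_y = 13  [2·N = B+C = (10, 14)+(11, 12)]
   so N = (21/2, 13)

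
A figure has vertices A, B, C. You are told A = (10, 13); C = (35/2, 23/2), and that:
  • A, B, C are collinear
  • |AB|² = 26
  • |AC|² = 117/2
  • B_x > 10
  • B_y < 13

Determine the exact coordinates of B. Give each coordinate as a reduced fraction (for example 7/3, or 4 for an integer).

1. B_x = 15  [[A, B, C are collinear ⇒ -3/2x-15/2y+225/2=0] ∩ [|B−(10, 13)|²=26]]
2. B_y = 12  [[A, B, C are collinear ⇒ -3/2x-15/2y+225/2=0] ∩ [|B−(10, 13)|²=26]]
   so B = (15, 12)

B = (15, 12)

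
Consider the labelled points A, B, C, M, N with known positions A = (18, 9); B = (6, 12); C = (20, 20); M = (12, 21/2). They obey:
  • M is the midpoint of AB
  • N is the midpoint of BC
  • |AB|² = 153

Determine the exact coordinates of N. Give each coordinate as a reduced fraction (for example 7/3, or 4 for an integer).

N = (13, 16)

1. N_x = 13  [2·N = B+C = (6, 12)+(20, 20)]
2. N_y = 16  [2·N = B+C = (6, 12)+(20, 20)]
   so N = (13, 16)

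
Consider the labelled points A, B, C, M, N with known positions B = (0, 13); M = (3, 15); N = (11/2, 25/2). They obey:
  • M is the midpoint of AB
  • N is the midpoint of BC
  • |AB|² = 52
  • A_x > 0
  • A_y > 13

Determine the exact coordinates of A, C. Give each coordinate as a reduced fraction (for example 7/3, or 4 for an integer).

1. A_x = 6  [A = 2·M−B = 2·(3, 15)−(0, 13)]
2. A_y = 17  [A = 2·M−B = 2·(3, 15)−(0, 13)]
   so A = (6, 17)
3. C_x = 11  [C = 2·N−B = 2·(11/2, 25/2)−(0, 13)]
4. C_y = 12  [C = 2·N−B = 2·(11/2, 25/2)−(0, 13)]
   so C = (11, 12)

A = (6, 17)
C = (11, 12)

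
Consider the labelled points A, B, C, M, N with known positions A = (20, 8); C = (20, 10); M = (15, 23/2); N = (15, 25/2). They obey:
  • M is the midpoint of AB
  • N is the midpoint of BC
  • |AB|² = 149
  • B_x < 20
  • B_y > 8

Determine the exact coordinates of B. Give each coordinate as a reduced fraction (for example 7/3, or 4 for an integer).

B = (10, 15)

1. B_x = 10  [B = 2·M−A = 2·(15, 23/2)−(20, 8)]
2. B_y = 15  [B = 2·M−A = 2·(15, 23/2)−(20, 8)]
   so B = (10, 15)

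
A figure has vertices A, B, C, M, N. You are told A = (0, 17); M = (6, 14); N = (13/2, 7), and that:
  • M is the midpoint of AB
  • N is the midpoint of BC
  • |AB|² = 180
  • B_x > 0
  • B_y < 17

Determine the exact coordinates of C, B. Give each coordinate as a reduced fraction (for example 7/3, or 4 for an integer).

C = (1, 3)
B = (12, 11)

1. B_x = 12  [B = 2·M−A = 2·(6, 14)−(0, 17)]
2. B_y = 11  [B = 2·M−A = 2·(6, 14)−(0, 17)]
   so B = (12, 11)
3. C_x = 1  [C = 2·N−B = 2·(13/2, 7)−(12, 11)]
4. C_y = 3  [C = 2·N−B = 2·(13/2, 7)−(12, 11)]
   so C = (1, 3)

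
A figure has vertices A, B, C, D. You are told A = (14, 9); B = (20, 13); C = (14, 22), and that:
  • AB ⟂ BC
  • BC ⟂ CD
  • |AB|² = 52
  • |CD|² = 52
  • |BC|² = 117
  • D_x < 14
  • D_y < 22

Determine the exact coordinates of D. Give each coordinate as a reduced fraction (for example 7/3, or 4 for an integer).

1. D_x = 8  [[BC ⟂ CD ⇒ -6x+9y-114=0] ∩ [|D−(14, 22)|²=52]]
2. D_y = 18  [[BC ⟂ CD ⇒ -6x+9y-114=0] ∩ [|D−(14, 22)|²=52]]
   so D = (8, 18)

D = (8, 18)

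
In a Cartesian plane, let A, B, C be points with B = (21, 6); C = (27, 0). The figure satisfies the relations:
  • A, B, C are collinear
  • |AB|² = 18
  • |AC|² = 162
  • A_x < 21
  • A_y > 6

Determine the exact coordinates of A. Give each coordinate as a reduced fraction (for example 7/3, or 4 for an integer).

A = (18, 9)

1. A_x = 18  [[A, B, C are collinear ⇒ 6x+6y-162=0] ∩ [|A−(21, 6)|²=18]]
2. A_y = 9  [[A, B, C are collinear ⇒ 6x+6y-162=0] ∩ [|A−(21, 6)|²=18]]
   so A = (18, 9)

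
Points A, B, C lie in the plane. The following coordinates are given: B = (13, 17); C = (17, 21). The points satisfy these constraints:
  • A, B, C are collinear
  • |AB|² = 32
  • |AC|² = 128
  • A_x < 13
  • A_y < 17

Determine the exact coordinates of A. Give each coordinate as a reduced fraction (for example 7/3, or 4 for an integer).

A = (9, 13)

1. A_x = 9  [[A, B, C are collinear ⇒ -4x+4y-16=0] ∩ [|A−(13, 17)|²=32]]
2. A_y = 13  [[A, B, C are collinear ⇒ -4x+4y-16=0] ∩ [|A−(13, 17)|²=32]]
   so A = (9, 13)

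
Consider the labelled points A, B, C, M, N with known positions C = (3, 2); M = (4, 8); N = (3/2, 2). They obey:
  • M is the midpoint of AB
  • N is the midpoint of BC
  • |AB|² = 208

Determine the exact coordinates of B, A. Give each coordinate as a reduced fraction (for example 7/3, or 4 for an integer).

B = (0, 2)
A = (8, 14)

1. B_x = 0  [B = 2·N−C = 2·(3/2, 2)−(3, 2)]
2. B_y = 2  [B = 2·N−C = 2·(3/2, 2)−(3, 2)]
   so B = (0, 2)
3. A_x = 8  [A = 2·M−B = 2·(4, 8)−(0, 2)]
4. A_y = 14  [A = 2·M−B = 2·(4, 8)−(0, 2)]
   so A = (8, 14)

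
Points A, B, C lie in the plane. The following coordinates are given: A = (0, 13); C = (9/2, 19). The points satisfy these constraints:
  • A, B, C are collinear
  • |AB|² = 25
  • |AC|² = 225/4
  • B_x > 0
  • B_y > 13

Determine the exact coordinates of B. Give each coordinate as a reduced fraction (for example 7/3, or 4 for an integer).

1. B_x = 3  [[A, B, C are collinear ⇒ 6x-9/2y+117/2=0] ∩ [|B−(0, 13)|²=25]]
2. B_y = 17  [[A, B, C are collinear ⇒ 6x-9/2y+117/2=0] ∩ [|B−(0, 13)|²=25]]
   so B = (3, 17)

B = (3, 17)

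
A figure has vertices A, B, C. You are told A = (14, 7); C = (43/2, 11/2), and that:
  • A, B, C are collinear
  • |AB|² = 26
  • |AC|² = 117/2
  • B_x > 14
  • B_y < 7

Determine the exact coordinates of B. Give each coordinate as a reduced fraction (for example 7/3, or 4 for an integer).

B = (19, 6)

1. B_x = 19  [[A, B, C are collinear ⇒ -3/2x-15/2y+147/2=0] ∩ [|B−(14, 7)|²=26]]
2. B_y = 6  [[A, B, C are collinear ⇒ -3/2x-15/2y+147/2=0] ∩ [|B−(14, 7)|²=26]]
   so B = (19, 6)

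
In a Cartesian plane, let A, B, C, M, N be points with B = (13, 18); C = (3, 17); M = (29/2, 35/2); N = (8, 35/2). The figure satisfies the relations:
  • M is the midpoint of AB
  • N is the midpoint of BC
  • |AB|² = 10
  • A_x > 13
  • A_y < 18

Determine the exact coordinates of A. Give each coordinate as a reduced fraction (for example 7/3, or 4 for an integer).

A = (16, 17)

1. A_x = 16  [A = 2·M−B = 2·(29/2, 35/2)−(13, 18)]
2. A_y = 17  [A = 2·M−B = 2·(29/2, 35/2)−(13, 18)]
   so A = (16, 17)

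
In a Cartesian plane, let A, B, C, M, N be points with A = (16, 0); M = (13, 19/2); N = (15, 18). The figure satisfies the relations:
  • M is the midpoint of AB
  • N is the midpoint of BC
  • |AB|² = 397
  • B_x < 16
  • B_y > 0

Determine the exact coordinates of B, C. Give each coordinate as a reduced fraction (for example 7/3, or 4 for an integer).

1. B_x = 10  [B = 2·M−A = 2·(13, 19/2)−(16, 0)]
2. B_y = 19  [B = 2·M−A = 2·(13, 19/2)−(16, 0)]
   so B = (10, 19)
3. C_x = 20  [C = 2·N−B = 2·(15, 18)−(10, 19)]
4. C_y = 17  [C = 2·N−B = 2·(15, 18)−(10, 19)]
   so C = (20, 17)

B = (10, 19)
C = (20, 17)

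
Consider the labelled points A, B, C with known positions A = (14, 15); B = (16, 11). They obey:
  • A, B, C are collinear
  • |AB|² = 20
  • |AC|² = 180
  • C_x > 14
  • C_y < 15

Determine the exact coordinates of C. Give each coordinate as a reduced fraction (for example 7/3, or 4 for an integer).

1. C_x = 20  [[A, B, C are collinear ⇒ 4x+2y-86=0] ∩ [|C−(14, 15)|²=180]]
2. C_y = 3  [[A, B, C are collinear ⇒ 4x+2y-86=0] ∩ [|C−(14, 15)|²=180]]
   so C = (20, 3)

C = (20, 3)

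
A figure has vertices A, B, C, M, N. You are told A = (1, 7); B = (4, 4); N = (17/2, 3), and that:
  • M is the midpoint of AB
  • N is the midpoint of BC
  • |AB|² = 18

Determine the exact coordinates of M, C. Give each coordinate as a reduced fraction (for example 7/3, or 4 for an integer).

M = (5/2, 11/2)
C = (13, 2)

1. M_x = 5/2  [2·M = A+B = (1, 7)+(4, 4)]
2. M_y = 11/2  [2·M = A+B = (1, 7)+(4, 4)]
   so M = (5/2, 11/2)
3. C_x = 13  [C = 2·N−B = 2·(17/2, 3)−(4, 4)]
4. C_y = 2  [C = 2·N−B = 2·(17/2, 3)−(4, 4)]
   so C = (13, 2)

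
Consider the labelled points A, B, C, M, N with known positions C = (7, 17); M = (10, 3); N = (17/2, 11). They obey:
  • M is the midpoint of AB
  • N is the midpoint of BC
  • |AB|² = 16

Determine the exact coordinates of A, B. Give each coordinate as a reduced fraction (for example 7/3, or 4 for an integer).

A = (10, 1)
B = (10, 5)

1. B_x = 10  [B = 2·N−C = 2·(17/2, 11)−(7, 17)]
2. B_y = 5  [B = 2·N−C = 2·(17/2, 11)−(7, 17)]
   so B = (10, 5)
3. A_x = 10  [A = 2·M−B = 2·(10, 3)−(10, 5)]
4. A_y = 1  [A = 2·M−B = 2·(10, 3)−(10, 5)]
   so A = (10, 1)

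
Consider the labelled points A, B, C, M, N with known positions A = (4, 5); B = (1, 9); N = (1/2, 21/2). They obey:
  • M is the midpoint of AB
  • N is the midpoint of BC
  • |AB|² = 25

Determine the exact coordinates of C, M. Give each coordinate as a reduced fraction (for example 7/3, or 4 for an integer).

1. M_x = 5/2  [2·M = A+B = (4, 5)+(1, 9)]
2. M_y = 7  [2·M = A+B = (4, 5)+(1, 9)]
   so M = (5/2, 7)
3. C_x = 0  [C = 2·N−B = 2·(1/2, 21/2)−(1, 9)]
4. C_y = 12  [C = 2·N−B = 2·(1/2, 21/2)−(1, 9)]
   so C = (0, 12)

C = (0, 12)
M = (5/2, 7)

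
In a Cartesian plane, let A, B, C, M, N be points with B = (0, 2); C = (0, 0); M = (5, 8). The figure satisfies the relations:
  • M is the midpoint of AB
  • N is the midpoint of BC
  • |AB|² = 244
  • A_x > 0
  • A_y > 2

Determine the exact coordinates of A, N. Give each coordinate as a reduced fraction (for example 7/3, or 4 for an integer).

1. A_x = 10  [A = 2·M−B = 2·(5, 8)−(0, 2)]
2. A_y = 14  [A = 2·M−B = 2·(5, 8)−(0, 2)]
   so A = (10, 14)
3. N_x = 0  [2·N = B+C = (0, 2)+(0, 0)]
4. N_y = 1  [2·N = B+C = (0, 2)+(0, 0)]
   so N = (0, 1)

A = (10, 14)
N = (0, 1)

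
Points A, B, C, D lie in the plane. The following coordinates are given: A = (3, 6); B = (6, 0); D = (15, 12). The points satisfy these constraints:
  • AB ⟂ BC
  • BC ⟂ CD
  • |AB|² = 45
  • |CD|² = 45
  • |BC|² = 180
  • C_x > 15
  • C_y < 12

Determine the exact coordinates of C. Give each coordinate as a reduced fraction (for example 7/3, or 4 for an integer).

C = (18, 6)

1. C_x = 18  [[AB ⟂ BC ⇒ 3x-6y-18=0] ∩ [|C−(15, 12)|²=45]]
2. C_y = 6  [[AB ⟂ BC ⇒ 3x-6y-18=0] ∩ [|C−(15, 12)|²=45]]
   so C = (18, 6)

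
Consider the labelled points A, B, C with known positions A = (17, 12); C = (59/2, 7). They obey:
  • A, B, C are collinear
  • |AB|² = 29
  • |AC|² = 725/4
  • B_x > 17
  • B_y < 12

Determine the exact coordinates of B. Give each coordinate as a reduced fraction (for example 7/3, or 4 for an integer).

B = (22, 10)

1. B_x = 22  [[A, B, C are collinear ⇒ -5x-25/2y+235=0] ∩ [|B−(17, 12)|²=29]]
2. B_y = 10  [[A, B, C are collinear ⇒ -5x-25/2y+235=0] ∩ [|B−(17, 12)|²=29]]
   so B = (22, 10)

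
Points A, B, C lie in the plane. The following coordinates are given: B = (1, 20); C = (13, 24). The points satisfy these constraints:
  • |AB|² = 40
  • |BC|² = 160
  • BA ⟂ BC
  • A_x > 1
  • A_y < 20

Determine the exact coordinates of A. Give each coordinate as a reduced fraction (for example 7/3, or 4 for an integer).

A = (3, 14)

1. A_x = 3  [[BA ⟂ BC ⇒ 12x+4y-92=0] ∩ [|A−(1, 20)|²=40]]
2. A_y = 14  [[BA ⟂ BC ⇒ 12x+4y-92=0] ∩ [|A−(1, 20)|²=40]]
   so A = (3, 14)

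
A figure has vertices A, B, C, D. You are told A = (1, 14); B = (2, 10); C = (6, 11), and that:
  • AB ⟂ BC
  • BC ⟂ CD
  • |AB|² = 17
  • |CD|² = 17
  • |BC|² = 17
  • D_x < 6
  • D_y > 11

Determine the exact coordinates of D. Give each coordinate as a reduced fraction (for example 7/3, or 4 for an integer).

1. D_x = 5  [[BC ⟂ CD ⇒ 4x+1y-35=0] ∩ [|D−(6, 11)|²=17]]
2. D_y = 15  [[BC ⟂ CD ⇒ 4x+1y-35=0] ∩ [|D−(6, 11)|²=17]]
   so D = (5, 15)

D = (5, 15)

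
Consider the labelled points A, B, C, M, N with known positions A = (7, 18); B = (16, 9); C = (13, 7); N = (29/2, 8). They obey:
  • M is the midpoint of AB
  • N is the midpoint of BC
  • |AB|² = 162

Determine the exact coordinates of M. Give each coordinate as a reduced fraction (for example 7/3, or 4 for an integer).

1. M_x = 23/2  [2·M = A+B = (7, 18)+(16, 9)]
2. M_y = 27/2  [2·M = A+B = (7, 18)+(16, 9)]
   so M = (23/2, 27/2)

M = (23/2, 27/2)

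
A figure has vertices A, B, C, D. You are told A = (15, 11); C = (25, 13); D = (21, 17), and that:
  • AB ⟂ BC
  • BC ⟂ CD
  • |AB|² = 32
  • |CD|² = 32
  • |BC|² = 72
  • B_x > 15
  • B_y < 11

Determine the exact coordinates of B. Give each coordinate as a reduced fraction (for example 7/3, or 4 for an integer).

B = (19, 7)

1. B_x = 19  [[BC ⟂ CD ⇒ 4x-4y-48=0] ∩ [|B−(15, 11)|²=32]]
2. B_y = 7  [[BC ⟂ CD ⇒ 4x-4y-48=0] ∩ [|B−(15, 11)|²=32]]
   so B = (19, 7)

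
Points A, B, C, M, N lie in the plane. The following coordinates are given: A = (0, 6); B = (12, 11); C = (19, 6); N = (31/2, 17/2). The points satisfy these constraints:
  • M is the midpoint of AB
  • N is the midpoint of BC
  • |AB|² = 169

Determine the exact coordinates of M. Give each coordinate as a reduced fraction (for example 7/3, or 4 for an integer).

1. M_x = 6  [2·M = A+B = (0, 6)+(12, 11)]
2. M_y = 17/2  [2·M = A+B = (0, 6)+(12, 11)]
   so M = (6, 17/2)

M = (6, 17/2)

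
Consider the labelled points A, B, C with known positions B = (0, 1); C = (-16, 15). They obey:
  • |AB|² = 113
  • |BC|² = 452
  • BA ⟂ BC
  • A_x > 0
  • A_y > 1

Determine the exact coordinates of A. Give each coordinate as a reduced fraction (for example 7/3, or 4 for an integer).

1. A_x = 7  [[BA ⟂ BC ⇒ -16x+14y-14=0] ∩ [|A−(0, 1)|²=113]]
2. A_y = 9  [[BA ⟂ BC ⇒ -16x+14y-14=0] ∩ [|A−(0, 1)|²=113]]
   so A = (7, 9)

A = (7, 9)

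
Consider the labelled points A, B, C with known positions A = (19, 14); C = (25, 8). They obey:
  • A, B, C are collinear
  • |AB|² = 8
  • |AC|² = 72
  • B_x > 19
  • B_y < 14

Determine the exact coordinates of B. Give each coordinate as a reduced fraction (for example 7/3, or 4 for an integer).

1. B_x = 21  [[A, B, C are collinear ⇒ -6x-6y+198=0] ∩ [|B−(19, 14)|²=8]]
2. B_y = 12  [[A, B, C are collinear ⇒ -6x-6y+198=0] ∩ [|B−(19, 14)|²=8]]
   so B = (21, 12)

B = (21, 12)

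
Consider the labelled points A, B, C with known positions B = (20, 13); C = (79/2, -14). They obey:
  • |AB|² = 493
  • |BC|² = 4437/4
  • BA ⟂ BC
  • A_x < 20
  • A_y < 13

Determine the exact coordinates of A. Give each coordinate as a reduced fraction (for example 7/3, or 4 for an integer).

A = (2, 0)

1. A_x = 2  [[BA ⟂ BC ⇒ 39/2x-27y-39=0] ∩ [|A−(20, 13)|²=493]]
2. A_y = 0  [[BA ⟂ BC ⇒ 39/2x-27y-39=0] ∩ [|A−(20, 13)|²=493]]
   so A = (2, 0)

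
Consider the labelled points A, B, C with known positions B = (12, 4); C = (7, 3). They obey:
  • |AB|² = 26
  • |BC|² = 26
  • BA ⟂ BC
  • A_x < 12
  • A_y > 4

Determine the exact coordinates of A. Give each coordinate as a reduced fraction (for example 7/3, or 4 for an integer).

A = (11, 9)

1. A_x = 11  [[BA ⟂ BC ⇒ -5x-1y+64=0] ∩ [|A−(12, 4)|²=26]]
2. A_y = 9  [[BA ⟂ BC ⇒ -5x-1y+64=0] ∩ [|A−(12, 4)|²=26]]
   so A = (11, 9)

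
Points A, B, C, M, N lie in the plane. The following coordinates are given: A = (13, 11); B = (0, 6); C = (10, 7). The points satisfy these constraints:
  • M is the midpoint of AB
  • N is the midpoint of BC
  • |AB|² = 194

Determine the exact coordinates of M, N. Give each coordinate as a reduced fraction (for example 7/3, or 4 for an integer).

M = (13/2, 17/2)
N = (5, 13/2)

1. M_x = 13/2  [2·M = A+B = (13, 11)+(0, 6)]
2. M_y = 17/2  [2·M = A+B = (13, 11)+(0, 6)]
   so M = (13/2, 17/2)
3. N_x = 5  [2·N = B+C = (0, 6)+(10, 7)]
4. N_y = 13/2  [2·N = B+C = (0, 6)+(10, 7)]
   so N = (5, 13/2)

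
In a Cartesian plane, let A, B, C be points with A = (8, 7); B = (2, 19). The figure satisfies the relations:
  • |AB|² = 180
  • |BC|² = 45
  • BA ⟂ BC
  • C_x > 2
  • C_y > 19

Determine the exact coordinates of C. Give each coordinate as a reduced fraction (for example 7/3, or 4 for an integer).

1. C_x = 8  [[BA ⟂ BC ⇒ 6x-12y+216=0] ∩ [|C−(2, 19)|²=45]]
2. C_y = 22  [[BA ⟂ BC ⇒ 6x-12y+216=0] ∩ [|C−(2, 19)|²=45]]
   so C = (8, 22)

C = (8, 22)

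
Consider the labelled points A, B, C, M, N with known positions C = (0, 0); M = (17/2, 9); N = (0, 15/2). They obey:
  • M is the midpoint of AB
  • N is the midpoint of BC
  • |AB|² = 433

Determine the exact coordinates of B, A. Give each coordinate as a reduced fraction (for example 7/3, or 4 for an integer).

B = (0, 15)
A = (17, 3)

1. B_x = 0  [B = 2·N−C = 2·(0, 15/2)−(0, 0)]
2. B_y = 15  [B = 2·N−C = 2·(0, 15/2)−(0, 0)]
   so B = (0, 15)
3. A_x = 17  [A = 2·M−B = 2·(17/2, 9)−(0, 15)]
4. A_y = 3  [A = 2·M−B = 2·(17/2, 9)−(0, 15)]
   so A = (17, 3)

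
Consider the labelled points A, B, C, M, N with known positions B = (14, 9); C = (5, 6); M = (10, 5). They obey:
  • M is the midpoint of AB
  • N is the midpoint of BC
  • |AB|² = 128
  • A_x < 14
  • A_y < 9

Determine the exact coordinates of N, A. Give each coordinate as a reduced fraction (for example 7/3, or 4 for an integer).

1. A_x = 6  [A = 2·M−B = 2·(10, 5)−(14, 9)]
2. A_y = 1  [A = 2·M−B = 2·(10, 5)−(14, 9)]
   so A = (6, 1)
3. N_x = 19/2  [2·N = B+C = (14, 9)+(5, 6)]
4. N_y = 15/2  [2·N = B+C = (14, 9)+(5, 6)]
   so N = (19/2, 15/2)

N = (19/2, 15/2)
A = (6, 1)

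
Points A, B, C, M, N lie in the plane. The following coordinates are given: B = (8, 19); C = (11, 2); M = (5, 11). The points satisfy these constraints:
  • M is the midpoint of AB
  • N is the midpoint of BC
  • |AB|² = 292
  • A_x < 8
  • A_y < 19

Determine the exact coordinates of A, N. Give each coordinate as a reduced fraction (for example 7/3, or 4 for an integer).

A = (2, 3)
N = (19/2, 21/2)

1. A_x = 2  [A = 2·M−B = 2·(5, 11)−(8, 19)]
2. A_y = 3  [A = 2·M−B = 2·(5, 11)−(8, 19)]
   so A = (2, 3)
3. N_x = 19/2  [2·N = B+C = (8, 19)+(11, 2)]
4. N_y = 21/2  [2·N = B+C = (8, 19)+(11, 2)]
   so N = (19/2, 21/2)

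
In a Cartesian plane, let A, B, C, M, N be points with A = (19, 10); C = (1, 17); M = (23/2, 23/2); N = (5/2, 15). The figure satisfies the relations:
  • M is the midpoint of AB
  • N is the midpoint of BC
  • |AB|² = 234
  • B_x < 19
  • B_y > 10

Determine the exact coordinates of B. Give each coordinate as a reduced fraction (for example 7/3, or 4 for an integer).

1. B_x = 4  [B = 2·M−A = 2·(23/2, 23/2)−(19, 10)]
2. B_y = 13  [B = 2·M−A = 2·(23/2, 23/2)−(19, 10)]
   so B = (4, 13)

B = (4, 13)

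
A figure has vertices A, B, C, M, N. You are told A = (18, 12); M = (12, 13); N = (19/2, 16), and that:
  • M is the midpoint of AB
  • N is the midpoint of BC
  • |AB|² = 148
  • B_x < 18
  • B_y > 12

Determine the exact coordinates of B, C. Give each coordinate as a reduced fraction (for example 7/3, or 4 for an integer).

B = (6, 14)
C = (13, 18)

1. B_x = 6  [B = 2·M−A = 2·(12, 13)−(18, 12)]
2. B_y = 14  [B = 2·M−A = 2·(12, 13)−(18, 12)]
   so B = (6, 14)
3. C_x = 13  [C = 2·N−B = 2·(19/2, 16)−(6, 14)]
4. C_y = 18  [C = 2·N−B = 2·(19/2, 16)−(6, 14)]
   so C = (13, 18)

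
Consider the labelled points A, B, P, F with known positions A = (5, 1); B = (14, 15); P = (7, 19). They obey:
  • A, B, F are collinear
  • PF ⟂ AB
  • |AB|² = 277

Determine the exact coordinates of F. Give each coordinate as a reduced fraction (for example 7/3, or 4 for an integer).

1. F_x = 3815/277  [[A, B, F are collinear ⇒ -14x+9y+61=0] ∩ [PF ⟂ AB ⇒ 9x+14y-329=0]]
2. F_y = 4057/277  [[A, B, F are collinear ⇒ -14x+9y+61=0] ∩ [PF ⟂ AB ⇒ 9x+14y-329=0]]
   so F = (3815/277, 4057/277)

F = (3815/277, 4057/277)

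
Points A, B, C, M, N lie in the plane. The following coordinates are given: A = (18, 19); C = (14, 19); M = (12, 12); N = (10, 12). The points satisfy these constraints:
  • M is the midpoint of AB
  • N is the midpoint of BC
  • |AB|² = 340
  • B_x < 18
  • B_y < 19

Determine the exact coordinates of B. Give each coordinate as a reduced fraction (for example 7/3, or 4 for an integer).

1. B_x = 6  [B = 2·M−A = 2·(12, 12)−(18, 19)]
2. B_y = 5  [B = 2·M−A = 2·(12, 12)−(18, 19)]
   so B = (6, 5)

B = (6, 5)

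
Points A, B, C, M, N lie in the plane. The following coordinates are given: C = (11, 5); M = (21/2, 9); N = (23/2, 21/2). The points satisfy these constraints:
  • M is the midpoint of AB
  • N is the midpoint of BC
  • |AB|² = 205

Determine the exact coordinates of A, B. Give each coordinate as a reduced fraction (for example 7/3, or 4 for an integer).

1. B_x = 12  [B = 2·N−C = 2·(23/2, 21/2)−(11, 5)]
2. B_y = 16  [B = 2·N−C = 2·(23/2, 21/2)−(11, 5)]
   so B = (12, 16)
3. A_x = 9  [A = 2·M−B = 2·(21/2, 9)−(12, 16)]
4. A_y = 2  [A = 2·M−B = 2·(21/2, 9)−(12, 16)]
   so A = (9, 2)

A = (9, 2)
B = (12, 16)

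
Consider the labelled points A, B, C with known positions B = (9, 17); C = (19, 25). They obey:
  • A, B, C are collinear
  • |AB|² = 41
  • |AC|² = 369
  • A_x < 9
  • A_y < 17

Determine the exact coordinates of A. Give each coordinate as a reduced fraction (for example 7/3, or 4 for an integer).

A = (4, 13)

1. A_x = 4  [[A, B, C are collinear ⇒ -8x+10y-98=0] ∩ [|A−(9, 17)|²=41]]
2. A_y = 13  [[A, B, C are collinear ⇒ -8x+10y-98=0] ∩ [|A−(9, 17)|²=41]]
   so A = (4, 13)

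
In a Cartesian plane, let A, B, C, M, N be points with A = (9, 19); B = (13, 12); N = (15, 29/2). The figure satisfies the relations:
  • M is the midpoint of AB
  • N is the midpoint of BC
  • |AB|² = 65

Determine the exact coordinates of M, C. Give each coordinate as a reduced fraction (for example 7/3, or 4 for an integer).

1. M_x = 11  [2·M = A+B = (9, 19)+(13, 12)]
2. M_y = 31/2  [2·M = A+B = (9, 19)+(13, 12)]
   so M = (11, 31/2)
3. C_x = 17  [C = 2·N−B = 2·(15, 29/2)−(13, 12)]
4. C_y = 17  [C = 2·N−B = 2·(15, 29/2)−(13, 12)]
   so C = (17, 17)

M = (11, 31/2)
C = (17, 17)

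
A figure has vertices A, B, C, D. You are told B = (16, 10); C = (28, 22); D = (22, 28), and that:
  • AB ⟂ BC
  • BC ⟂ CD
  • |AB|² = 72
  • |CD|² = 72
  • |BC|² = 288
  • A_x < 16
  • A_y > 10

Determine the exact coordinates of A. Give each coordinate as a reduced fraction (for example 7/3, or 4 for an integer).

1. A_x = 10  [[AB ⟂ BC ⇒ -12x-12y+312=0] ∩ [|A−(16, 10)|²=72]]
2. A_y = 16  [[AB ⟂ BC ⇒ -12x-12y+312=0] ∩ [|A−(16, 10)|²=72]]
   so A = (10, 16)

A = (10, 16)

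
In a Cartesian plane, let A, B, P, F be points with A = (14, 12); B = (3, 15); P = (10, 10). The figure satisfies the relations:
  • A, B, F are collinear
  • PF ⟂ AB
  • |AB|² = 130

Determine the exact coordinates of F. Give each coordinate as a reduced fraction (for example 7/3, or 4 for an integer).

1. F_x = 701/65  [[A, B, F are collinear ⇒ -3x-11y+174=0] ∩ [PF ⟂ AB ⇒ -11x+3y+80=0]]
2. F_y = 837/65  [[A, B, F are collinear ⇒ -3x-11y+174=0] ∩ [PF ⟂ AB ⇒ -11x+3y+80=0]]
   so F = (701/65, 837/65)

F = (701/65, 837/65)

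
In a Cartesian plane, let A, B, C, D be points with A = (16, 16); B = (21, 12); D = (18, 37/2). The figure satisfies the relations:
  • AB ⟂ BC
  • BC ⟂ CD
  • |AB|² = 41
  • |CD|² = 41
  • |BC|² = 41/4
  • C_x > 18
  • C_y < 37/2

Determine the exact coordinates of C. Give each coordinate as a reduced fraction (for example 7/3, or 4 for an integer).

C = (23, 29/2)

1. C_x = 23  [[AB ⟂ BC ⇒ 5x-4y-57=0] ∩ [|C−(18, 37/2)|²=41]]
2. C_y = 29/2  [[AB ⟂ BC ⇒ 5x-4y-57=0] ∩ [|C−(18, 37/2)|²=41]]
   so C = (23, 29/2)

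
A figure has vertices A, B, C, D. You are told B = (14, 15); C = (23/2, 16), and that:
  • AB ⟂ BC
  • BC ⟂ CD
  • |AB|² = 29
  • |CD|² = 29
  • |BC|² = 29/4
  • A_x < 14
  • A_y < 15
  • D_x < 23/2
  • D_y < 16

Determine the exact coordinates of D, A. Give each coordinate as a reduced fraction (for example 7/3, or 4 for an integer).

D = (19/2, 11)
A = (12, 10)

1. D_x = 19/2  [[BC ⟂ CD ⇒ -5/2x+1y+51/4=0] ∩ [|D−(23/2, 16)|²=29]]
2. D_y = 11  [[BC ⟂ CD ⇒ -5/2x+1y+51/4=0] ∩ [|D−(23/2, 16)|²=29]]
   so D = (19/2, 11)
3. A_x = 12  [[AB ⟂ BC ⇒ 5/2x-1y-20=0] ∩ [|A−(14, 15)|²=29]]
4. A_y = 10  [[AB ⟂ BC ⇒ 5/2x-1y-20=0] ∩ [|A−(14, 15)|²=29]]
   so A = (12, 10)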